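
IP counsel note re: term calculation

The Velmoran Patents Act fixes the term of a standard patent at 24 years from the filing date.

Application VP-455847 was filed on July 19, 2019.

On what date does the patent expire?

Filing date + 24 years → 19 July 2043.

2043-07-19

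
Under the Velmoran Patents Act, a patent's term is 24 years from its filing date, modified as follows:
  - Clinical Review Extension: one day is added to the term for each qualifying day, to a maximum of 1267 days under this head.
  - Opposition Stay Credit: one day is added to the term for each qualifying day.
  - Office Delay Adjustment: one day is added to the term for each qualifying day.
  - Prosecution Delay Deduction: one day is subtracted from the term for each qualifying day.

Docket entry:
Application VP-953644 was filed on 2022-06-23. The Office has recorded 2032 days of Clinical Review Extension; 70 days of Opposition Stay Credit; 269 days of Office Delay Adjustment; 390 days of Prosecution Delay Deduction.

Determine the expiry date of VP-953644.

2049-10-21

Base term: filing date + 24 years → 23 June 2046.
Clinical Review Extension: 2032 days claimed exceeds the 1267-day cap, so +1267 days → 11 December 2049.
Opposition Stay Credit: +70 days → 19 February 2050.
Office Delay Adjustment: +269 days → 15 November 2050.
Prosecution Delay Deduction: −390 days → 21 October 2049.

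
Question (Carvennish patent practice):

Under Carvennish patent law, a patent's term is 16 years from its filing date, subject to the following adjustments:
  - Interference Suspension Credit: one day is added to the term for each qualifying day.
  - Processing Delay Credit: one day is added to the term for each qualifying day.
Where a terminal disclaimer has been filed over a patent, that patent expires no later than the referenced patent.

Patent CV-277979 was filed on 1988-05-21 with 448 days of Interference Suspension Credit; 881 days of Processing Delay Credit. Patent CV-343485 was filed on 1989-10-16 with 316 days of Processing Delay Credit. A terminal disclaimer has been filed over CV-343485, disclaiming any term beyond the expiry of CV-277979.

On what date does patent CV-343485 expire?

Natural term of CV-343485:
  Base: filing + 16 years → 16 October 2005.
  Processing Delay Credit: +316 days → 28 August 2006.
Expiry of referenced patent CV-277979:
  Base: filing + 16 years → 21 May 2004.
  Interference Suspension Credit: +448 days → 12 August 2005.
  Processing Delay Credit: +881 days → 10 January 2008.
Terminal disclaimer: CV-343485 expires on the earlier of 28 August 2006 and 10 January 2008.

August 28, 2006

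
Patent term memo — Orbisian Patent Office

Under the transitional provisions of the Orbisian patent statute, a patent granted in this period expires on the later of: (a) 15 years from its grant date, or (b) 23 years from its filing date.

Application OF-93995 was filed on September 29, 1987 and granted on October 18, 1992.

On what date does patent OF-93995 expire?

(a) grant + 15 years → 18 October 2007.
(b) filing + 23 years → 29 September 2010.
Later of the two: 29 September 2010.

September 29, 2010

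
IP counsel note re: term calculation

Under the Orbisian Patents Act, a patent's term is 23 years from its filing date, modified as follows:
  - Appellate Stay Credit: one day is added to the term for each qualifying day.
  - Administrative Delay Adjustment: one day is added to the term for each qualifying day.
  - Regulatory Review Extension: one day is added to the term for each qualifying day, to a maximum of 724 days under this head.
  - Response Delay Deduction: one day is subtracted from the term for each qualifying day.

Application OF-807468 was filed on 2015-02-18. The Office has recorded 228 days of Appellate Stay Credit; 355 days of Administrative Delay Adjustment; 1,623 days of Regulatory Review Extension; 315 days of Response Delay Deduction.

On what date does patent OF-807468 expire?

Base term: filing date + 23 years → 18 February 2038.
Appellate Stay Credit: +228 days → 4 October 2038.
Administrative Delay Adjustment: +355 days → 24 September 2039.
Regulatory Review Extension: 1623 days claimed exceeds the 724-day cap, so +724 days → 17 September 2041.
Response Delay Deduction: −315 days → 6 November 2040.

November 6, 2040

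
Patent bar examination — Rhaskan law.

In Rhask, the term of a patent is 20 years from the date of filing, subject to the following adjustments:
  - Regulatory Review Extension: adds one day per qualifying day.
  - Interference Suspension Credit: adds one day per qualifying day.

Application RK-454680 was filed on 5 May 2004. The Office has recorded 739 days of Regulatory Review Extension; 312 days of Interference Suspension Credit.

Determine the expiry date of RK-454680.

2027-03-22

Base term: filing date + 20 years → 5 May 2024.
Regulatory Review Extension: +739 days → 14 May 2026.
Interference Suspension Credit: +312 days → 22 March 2027.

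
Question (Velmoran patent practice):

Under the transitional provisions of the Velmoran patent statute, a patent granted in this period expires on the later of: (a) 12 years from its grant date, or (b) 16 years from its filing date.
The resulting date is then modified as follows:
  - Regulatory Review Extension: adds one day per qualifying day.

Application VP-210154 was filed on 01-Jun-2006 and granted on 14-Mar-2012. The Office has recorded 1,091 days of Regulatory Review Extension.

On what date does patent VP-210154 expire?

2027-03-10

(a) grant + 12 years → 14 March 2024.
(b) filing + 16 years → 1 June 2022.
Later of the two: 14 March 2024.
Regulatory Review Extension: +1091 days → 10 March 2027.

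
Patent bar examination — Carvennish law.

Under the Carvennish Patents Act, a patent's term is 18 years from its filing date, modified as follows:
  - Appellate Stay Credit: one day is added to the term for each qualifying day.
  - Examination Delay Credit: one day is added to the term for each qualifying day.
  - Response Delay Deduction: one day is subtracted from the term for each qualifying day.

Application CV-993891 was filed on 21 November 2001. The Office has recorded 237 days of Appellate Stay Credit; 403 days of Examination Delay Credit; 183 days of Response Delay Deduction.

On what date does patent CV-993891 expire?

Base term: filing date + 18 years → 21 November 2019.
Appellate Stay Credit: +237 days → 15 July 2020.
Examination Delay Credit: +403 days → 22 August 2021.
Response Delay Deduction: −183 days → 20 February 2021.

February 20, 2021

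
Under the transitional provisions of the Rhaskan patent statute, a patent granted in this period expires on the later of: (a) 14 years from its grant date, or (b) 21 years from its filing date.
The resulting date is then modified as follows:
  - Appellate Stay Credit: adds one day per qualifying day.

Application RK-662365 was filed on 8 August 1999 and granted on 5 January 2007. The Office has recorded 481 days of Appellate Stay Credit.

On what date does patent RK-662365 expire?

(a) grant + 14 years → 5 January 2021.
(b) filing + 21 years → 8 August 2020.
Later of the two: 5 January 2021.
Appellate Stay Credit: +481 days → 1 May 2022.

2022-05-01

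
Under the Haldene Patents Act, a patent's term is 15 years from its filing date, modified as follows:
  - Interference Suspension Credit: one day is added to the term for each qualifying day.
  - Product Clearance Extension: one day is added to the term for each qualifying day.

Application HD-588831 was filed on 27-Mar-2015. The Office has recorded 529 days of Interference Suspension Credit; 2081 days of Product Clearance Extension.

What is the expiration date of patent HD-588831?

May 19, 2037

Base term: filing date + 15 years → 27 March 2030.
Interference Suspension Credit: +529 days → 7 September 2031.
Product Clearance Extension: +2081 days → 19 May 2037.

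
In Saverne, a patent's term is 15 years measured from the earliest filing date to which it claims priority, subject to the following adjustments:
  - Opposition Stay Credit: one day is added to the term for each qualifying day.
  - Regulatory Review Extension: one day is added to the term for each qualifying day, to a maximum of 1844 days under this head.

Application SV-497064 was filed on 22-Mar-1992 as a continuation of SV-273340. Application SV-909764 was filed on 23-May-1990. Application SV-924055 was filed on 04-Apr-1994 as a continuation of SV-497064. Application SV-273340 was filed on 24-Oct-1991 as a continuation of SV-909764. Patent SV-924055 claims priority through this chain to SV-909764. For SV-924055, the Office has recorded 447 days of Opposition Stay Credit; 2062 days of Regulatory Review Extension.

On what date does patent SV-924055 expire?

2011-08-31

Earliest priority filing: 23 May 1990.
Base term: 23 May 1990 + 15 years → 23 May 2005.
Opposition Stay Credit: +447 days → 13 August 2006.
Regulatory Review Extension: 2062 days claimed exceeds the 1844-day cap, so +1844 days → 31 August 2011.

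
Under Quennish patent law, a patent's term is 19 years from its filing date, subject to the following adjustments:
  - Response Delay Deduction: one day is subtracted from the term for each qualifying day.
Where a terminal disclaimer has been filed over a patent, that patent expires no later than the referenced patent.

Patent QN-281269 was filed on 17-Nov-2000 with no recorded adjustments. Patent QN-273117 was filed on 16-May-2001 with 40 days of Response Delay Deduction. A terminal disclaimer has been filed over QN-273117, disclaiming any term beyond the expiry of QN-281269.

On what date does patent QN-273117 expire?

November 17, 2019

Natural term of QN-273117:
  Base: filing + 19 years → 16 May 2020.
  Response Delay Deduction: −40 days → 6 April 2020.
Expiry of referenced patent QN-281269:
  Base: filing + 19 years → 17 November 2019.
Terminal disclaimer: QN-273117 expires on the earlier of 6 April 2020 and 17 November 2019.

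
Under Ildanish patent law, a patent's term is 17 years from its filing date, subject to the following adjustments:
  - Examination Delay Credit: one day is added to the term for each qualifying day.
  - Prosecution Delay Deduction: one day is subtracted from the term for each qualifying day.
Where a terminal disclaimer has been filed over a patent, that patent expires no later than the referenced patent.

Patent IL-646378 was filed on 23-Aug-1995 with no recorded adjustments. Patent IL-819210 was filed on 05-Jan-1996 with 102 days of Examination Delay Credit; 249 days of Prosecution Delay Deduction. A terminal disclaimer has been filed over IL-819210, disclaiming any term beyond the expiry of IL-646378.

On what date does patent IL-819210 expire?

Natural term of IL-819210:
  Base: filing + 17 years → 5 January 2013.
  Examination Delay Credit: +102 days → 17 April 2013.
  Prosecution Delay Deduction: −249 days → 11 August 2012.
Expiry of referenced patent IL-646378:
  Base: filing + 17 years → 23 August 2012.
Terminal disclaimer: IL-819210 expires on the earlier of 11 August 2012 and 23 August 2012.

August 11, 2012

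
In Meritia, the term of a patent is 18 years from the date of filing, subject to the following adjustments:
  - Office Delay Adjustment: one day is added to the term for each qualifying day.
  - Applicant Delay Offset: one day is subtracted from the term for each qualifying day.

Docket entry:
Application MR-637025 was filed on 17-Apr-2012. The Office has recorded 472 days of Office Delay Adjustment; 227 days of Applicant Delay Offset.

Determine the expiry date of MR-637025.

2030-12-18

Base term: filing date + 18 years → 17 April 2030.
Office Delay Adjustment: +472 days → 2 August 2031.
Applicant Delay Offset: −227 days → 18 December 2030.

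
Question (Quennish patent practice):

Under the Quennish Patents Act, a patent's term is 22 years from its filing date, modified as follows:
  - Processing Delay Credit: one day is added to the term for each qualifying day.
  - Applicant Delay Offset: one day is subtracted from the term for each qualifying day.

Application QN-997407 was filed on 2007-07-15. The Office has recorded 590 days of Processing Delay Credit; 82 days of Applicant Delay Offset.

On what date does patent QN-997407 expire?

Base term: filing date + 22 years → 15 July 2029.
Processing Delay Credit: +590 days → 25 February 2031.
Applicant Delay Offset: −82 days → 5 December 2030.

2030-12-05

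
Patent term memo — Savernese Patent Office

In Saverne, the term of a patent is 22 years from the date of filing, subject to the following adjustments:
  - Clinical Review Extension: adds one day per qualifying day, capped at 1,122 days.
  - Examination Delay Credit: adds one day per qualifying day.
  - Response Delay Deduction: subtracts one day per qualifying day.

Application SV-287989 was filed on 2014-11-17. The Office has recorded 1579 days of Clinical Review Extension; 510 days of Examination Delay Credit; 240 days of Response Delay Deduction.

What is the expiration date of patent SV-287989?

2040-09-09

Base term: filing date + 22 years → 17 November 2036.
Clinical Review Extension: 1579 days claimed exceeds the 1122-day cap, so +1122 days → 14 December 2039.
Examination Delay Credit: +510 days → 7 May 2041.
Response Delay Deduction: −240 days → 9 September 2040.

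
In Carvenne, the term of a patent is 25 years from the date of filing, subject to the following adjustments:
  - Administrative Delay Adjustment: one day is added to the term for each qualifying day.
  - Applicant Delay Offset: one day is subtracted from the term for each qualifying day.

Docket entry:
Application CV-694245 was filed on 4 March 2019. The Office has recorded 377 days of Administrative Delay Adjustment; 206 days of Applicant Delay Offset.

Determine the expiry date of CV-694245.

2044-08-22

Base term: filing date + 25 years → 4 March 2044.
Administrative Delay Adjustment: +377 days → 16 March 2045.
Applicant Delay Offset: −206 days → 22 August 2044.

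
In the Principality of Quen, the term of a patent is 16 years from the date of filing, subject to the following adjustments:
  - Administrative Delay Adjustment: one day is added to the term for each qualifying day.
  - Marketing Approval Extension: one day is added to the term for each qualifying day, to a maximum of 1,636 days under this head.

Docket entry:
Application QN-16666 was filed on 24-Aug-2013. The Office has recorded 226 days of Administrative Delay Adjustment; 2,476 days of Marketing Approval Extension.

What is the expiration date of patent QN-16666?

Base term: filing date + 16 years → 24 August 2029.
Administrative Delay Adjustment: +226 days → 7 April 2030.
Marketing Approval Extension: 2476 days claimed exceeds the 1636-day cap, so +1636 days → 29 September 2034.

September 29, 2034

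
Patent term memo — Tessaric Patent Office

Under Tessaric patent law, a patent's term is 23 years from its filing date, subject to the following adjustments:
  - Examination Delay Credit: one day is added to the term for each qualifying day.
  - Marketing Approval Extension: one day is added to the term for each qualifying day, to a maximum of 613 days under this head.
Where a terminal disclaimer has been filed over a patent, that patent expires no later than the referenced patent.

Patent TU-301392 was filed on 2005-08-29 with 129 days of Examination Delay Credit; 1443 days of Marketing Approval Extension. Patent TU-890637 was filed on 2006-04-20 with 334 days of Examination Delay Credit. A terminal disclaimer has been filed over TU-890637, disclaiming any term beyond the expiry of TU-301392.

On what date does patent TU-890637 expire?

Natural term of TU-890637:
  Base: filing + 23 years → 20 April 2029.
  Examination Delay Credit: +334 days → 20 March 2030.
Expiry of referenced patent TU-301392:
  Base: filing + 23 years → 29 August 2028.
  Examination Delay Credit: +129 days → 5 January 2029.
  Marketing Approval Extension: 1443 days claimed exceeds the 613-day cap, so +613 days → 10 September 2030.
Terminal disclaimer: TU-890637 expires on the earlier of 20 March 2030 and 10 September 2030.

2030-03-20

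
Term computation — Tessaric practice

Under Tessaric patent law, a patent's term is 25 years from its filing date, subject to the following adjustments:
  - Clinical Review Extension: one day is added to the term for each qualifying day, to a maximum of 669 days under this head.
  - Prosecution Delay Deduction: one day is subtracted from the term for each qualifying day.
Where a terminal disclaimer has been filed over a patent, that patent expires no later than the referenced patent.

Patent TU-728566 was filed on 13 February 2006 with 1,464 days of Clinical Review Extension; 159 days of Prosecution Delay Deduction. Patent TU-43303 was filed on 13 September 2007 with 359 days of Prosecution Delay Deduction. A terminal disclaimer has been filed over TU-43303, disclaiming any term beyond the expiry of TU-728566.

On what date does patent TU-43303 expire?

Natural term of TU-43303:
  Base: filing + 25 years → 13 September 2032.
  Prosecution Delay Deduction: −359 days → 20 September 2031.
Expiry of referenced patent TU-728566:
  Base: filing + 25 years → 13 February 2031.
  Clinical Review Extension: 1464 days claimed exceeds the 669-day cap, so +669 days → 13 December 2032.
  Prosecution Delay Deduction: −159 days → 7 July 2032.
Terminal disclaimer: TU-43303 expires on the earlier of 20 September 2031 and 7 July 2032.

September 20, 2031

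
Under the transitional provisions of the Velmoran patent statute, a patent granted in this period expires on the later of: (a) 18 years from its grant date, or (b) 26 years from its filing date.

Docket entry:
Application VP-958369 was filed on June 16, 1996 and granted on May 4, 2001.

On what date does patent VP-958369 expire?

(a) grant + 18 years → 4 May 2019.
(b) filing + 26 years → 16 June 2022.
Later of the two: 16 June 2022.

June 16, 2022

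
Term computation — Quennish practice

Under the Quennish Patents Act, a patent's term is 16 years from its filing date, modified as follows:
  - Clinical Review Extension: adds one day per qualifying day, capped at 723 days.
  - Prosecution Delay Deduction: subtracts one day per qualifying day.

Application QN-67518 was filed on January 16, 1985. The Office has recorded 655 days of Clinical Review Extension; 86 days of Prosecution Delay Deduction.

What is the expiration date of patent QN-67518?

August 8, 2002

Base term: filing date + 16 years → 16 January 2001.
Clinical Review Extension: 655 days (within the 723-day cap) → +655 days → 2 November 2002.
Prosecution Delay Deduction: −86 days → 8 August 2002.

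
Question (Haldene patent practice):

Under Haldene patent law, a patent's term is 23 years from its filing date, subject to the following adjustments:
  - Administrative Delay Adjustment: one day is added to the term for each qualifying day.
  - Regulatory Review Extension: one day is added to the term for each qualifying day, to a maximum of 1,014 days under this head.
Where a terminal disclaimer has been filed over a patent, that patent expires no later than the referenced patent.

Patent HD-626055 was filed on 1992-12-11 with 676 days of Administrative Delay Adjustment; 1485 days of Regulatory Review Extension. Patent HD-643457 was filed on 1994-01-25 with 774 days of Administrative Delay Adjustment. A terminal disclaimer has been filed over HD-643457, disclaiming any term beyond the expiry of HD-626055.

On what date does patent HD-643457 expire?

Natural term of HD-643457:
  Base: filing + 23 years → 25 January 2017.
  Administrative Delay Adjustment: +774 days → 10 March 2019.
Expiry of referenced patent HD-626055:
  Base: filing + 23 years → 11 December 2015.
  Administrative Delay Adjustment: +676 days → 17 October 2017.
  Regulatory Review Extension: 1485 days claimed exceeds the 1014-day cap, so +1014 days → 27 July 2020.
Terminal disclaimer: HD-643457 expires on the earlier of 10 March 2019 and 27 July 2020.

2019-03-10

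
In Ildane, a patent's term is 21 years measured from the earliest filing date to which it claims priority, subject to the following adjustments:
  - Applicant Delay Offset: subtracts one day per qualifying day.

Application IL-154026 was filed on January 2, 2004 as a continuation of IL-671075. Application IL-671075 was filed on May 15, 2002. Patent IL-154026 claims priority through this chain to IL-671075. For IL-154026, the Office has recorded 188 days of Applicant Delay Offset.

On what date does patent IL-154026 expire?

Earliest priority filing: 15 May 2002.
Base term: 15 May 2002 + 21 years → 15 May 2023.
Applicant Delay Offset: −188 days → 8 November 2022.

November 8, 2022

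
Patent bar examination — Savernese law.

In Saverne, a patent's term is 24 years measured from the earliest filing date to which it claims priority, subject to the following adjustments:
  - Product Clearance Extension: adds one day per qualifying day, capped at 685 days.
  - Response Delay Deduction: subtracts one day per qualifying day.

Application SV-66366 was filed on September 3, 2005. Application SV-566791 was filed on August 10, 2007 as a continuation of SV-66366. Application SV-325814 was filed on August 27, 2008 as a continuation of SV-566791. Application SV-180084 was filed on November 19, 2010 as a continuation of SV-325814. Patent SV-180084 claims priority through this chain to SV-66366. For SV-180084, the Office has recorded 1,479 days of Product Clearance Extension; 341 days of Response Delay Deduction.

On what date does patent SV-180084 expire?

August 13, 2030

Earliest priority filing: 3 September 2005.
Base term: 3 September 2005 + 24 years → 3 September 2029.
Product Clearance Extension: 1479 days claimed exceeds the 685-day cap, so +685 days → 20 July 2031.
Response Delay Deduction: −341 days → 13 August 2030.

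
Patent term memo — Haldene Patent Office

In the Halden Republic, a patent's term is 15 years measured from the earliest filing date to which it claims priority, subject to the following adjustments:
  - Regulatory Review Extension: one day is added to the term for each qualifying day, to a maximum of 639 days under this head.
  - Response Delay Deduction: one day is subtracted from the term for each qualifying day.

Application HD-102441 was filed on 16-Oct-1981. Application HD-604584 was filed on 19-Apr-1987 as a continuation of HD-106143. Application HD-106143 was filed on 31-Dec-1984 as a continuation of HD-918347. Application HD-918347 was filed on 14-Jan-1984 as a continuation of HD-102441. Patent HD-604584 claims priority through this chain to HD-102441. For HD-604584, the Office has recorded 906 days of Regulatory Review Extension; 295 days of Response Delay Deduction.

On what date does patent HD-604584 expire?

1997-09-25

Earliest priority filing: 16 October 1981.
Base term: 16 October 1981 + 15 years → 16 October 1996.
Regulatory Review Extension: 906 days claimed exceeds the 639-day cap, so +639 days → 17 July 1998.
Response Delay Deduction: −295 days → 25 September 1997.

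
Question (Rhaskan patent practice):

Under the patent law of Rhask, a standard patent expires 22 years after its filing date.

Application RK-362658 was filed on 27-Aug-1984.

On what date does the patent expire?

August 27, 2006

Filing date + 22 years → 27 August 2006.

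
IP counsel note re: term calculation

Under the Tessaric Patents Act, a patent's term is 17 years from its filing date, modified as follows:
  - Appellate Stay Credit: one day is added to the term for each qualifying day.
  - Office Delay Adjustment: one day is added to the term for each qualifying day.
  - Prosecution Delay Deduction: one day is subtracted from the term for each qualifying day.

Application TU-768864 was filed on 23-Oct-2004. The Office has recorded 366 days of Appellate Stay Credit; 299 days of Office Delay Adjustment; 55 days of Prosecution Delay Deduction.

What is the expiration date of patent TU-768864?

June 25, 2023

Base term: filing date + 17 years → 23 October 2021.
Appellate Stay Credit: +366 days → 24 October 2022.
Office Delay Adjustment: +299 days → 19 August 2023.
Prosecution Delay Deduction: −55 days → 25 June 2023.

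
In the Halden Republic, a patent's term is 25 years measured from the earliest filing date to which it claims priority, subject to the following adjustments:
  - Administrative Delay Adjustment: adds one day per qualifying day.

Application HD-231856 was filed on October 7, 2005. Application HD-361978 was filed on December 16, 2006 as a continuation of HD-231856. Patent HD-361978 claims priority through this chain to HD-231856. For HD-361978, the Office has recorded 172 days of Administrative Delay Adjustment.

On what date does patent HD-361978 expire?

Earliest priority filing: 7 October 2005.
Base term: 7 October 2005 + 25 years → 7 October 2030.
Administrative Delay Adjustment: +172 days → 28 March 2031.

March 28, 2031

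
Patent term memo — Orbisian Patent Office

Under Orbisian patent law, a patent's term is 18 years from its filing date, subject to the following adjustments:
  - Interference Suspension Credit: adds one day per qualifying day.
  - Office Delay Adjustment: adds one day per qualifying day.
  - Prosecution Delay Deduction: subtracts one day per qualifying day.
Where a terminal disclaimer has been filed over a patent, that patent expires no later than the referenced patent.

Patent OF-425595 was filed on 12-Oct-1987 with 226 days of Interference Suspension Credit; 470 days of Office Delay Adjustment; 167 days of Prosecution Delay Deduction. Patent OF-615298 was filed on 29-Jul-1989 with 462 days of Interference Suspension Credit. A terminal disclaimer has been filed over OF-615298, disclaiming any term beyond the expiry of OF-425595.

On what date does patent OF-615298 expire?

Natural term of OF-615298:
  Base: filing + 18 years → 29 July 2007.
  Interference Suspension Credit: +462 days → 2 November 2008.
Expiry of referenced patent OF-425595:
  Base: filing + 18 years → 12 October 2005.
  Interference Suspension Credit: +226 days → 26 May 2006.
  Office Delay Adjustment: +470 days → 8 September 2007.
  Prosecution Delay Deduction: −167 days → 25 March 2007.
Terminal disclaimer: OF-615298 expires on the earlier of 2 November 2008 and 25 March 2007.

2007-03-25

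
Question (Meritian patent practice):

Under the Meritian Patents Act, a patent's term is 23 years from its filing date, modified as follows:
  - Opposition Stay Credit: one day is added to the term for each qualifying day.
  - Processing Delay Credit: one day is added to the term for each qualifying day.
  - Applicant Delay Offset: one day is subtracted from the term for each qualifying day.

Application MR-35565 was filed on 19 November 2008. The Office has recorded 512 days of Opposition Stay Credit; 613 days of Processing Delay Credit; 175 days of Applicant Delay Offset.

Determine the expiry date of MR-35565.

June 26, 2034

Base term: filing date + 23 years → 19 November 2031.
Opposition Stay Credit: +512 days → 14 April 2033.
Processing Delay Credit: +613 days → 18 December 2034.
Applicant Delay Offset: −175 days → 26 June 2034.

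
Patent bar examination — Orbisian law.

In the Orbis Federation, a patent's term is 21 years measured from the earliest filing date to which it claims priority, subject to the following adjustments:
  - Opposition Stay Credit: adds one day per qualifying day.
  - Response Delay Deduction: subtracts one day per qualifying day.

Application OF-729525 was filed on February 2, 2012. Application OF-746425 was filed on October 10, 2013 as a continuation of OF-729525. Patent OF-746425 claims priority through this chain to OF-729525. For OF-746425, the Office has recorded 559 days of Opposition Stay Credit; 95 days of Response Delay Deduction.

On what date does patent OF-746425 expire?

May 12, 2034

Earliest priority filing: 2 February 2012.
Base term: 2 February 2012 + 21 years → 2 February 2033.
Opposition Stay Credit: +559 days → 15 August 2034.
Response Delay Deduction: −95 days → 12 May 2034.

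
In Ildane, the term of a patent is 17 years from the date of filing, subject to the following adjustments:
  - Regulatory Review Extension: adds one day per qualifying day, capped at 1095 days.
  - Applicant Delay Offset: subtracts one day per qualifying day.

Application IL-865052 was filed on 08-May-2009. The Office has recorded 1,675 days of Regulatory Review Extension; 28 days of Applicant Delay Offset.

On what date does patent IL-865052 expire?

2029-04-09

Base term: filing date + 17 years → 8 May 2026.
Regulatory Review Extension: 1675 days claimed exceeds the 1095-day cap, so +1095 days → 7 May 2029.
Applicant Delay Offset: −28 days → 9 April 2029.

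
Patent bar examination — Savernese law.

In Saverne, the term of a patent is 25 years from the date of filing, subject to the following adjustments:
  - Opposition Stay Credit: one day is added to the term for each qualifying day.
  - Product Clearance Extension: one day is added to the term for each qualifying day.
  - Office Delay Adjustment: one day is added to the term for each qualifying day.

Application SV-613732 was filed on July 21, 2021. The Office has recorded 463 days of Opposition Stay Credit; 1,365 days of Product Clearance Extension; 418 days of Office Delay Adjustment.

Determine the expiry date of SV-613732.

September 13, 2052

Base term: filing date + 25 years → 21 July 2046.
Opposition Stay Credit: +463 days → 27 October 2047.
Product Clearance Extension: +1365 days → 23 July 2051.
Office Delay Adjustment: +418 days → 13 September 2052.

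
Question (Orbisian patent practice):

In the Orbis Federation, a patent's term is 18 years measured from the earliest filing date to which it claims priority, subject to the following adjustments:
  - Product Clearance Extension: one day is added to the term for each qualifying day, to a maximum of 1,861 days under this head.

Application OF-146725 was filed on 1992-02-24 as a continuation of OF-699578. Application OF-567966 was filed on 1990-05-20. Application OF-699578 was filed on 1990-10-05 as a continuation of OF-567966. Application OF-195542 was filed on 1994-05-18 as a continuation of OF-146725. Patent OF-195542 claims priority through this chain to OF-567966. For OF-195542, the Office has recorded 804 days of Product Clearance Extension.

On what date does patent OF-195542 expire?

Earliest priority filing: 20 May 1990.
Base term: 20 May 1990 + 18 years → 20 May 2008.
Product Clearance Extension: 804 days (within the 1861-day cap) → +804 days → 2 August 2010.

August 2, 2010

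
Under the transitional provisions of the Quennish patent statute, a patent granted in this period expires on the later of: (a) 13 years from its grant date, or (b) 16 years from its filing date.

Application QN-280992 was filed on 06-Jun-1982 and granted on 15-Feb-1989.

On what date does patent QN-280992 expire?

February 15, 2002

(a) grant + 13 years → 15 February 2002.
(b) filing + 16 years → 6 June 1998.
Later of the two: 15 February 2002.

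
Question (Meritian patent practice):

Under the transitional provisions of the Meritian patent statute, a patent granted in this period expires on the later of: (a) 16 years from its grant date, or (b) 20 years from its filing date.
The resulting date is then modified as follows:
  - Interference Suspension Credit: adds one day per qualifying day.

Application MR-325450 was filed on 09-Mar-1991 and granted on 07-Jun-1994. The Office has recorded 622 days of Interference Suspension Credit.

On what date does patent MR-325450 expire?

November 20, 2012

(a) grant + 16 years → 7 June 2010.
(b) filing + 20 years → 9 March 2011.
Later of the two: 9 March 2011.
Interference Suspension Credit: +622 days → 20 November 2012.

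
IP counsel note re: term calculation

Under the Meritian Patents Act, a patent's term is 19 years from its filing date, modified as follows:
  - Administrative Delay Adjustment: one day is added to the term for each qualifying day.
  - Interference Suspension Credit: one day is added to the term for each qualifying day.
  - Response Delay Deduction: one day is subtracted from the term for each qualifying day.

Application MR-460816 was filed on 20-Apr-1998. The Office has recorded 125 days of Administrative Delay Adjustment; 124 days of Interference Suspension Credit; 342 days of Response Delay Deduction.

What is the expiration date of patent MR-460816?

January 17, 2017

Base term: filing date + 19 years → 20 April 2017.
Administrative Delay Adjustment: +125 days → 23 August 2017.
Interference Suspension Credit: +124 days → 25 December 2017.
Response Delay Deduction: −342 days → 17 January 2017.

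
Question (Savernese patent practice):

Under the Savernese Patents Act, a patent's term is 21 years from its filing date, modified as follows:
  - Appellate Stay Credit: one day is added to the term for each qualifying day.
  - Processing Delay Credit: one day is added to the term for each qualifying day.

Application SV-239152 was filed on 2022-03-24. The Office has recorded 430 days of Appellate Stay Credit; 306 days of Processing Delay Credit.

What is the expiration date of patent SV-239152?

2045-03-29

Base term: filing date + 21 years → 24 March 2043.
Appellate Stay Credit: +430 days → 27 May 2044.
Processing Delay Credit: +306 days → 29 March 2045.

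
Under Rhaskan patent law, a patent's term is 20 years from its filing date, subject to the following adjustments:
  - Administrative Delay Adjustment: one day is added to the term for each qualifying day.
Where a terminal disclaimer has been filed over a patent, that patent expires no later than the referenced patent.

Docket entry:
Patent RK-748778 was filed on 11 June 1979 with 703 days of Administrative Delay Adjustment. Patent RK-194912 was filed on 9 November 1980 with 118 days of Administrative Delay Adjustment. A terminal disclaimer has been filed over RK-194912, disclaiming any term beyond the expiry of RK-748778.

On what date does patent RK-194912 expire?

Natural term of RK-194912:
  Base: filing + 20 years → 9 November 2000.
  Administrative Delay Adjustment: +118 days → 7 March 2001.
Expiry of referenced patent RK-748778:
  Base: filing + 20 years → 11 June 1999.
  Administrative Delay Adjustment: +703 days → 14 May 2001.
Terminal disclaimer: RK-194912 expires on the earlier of 7 March 2001 and 14 May 2001.

March 7, 2001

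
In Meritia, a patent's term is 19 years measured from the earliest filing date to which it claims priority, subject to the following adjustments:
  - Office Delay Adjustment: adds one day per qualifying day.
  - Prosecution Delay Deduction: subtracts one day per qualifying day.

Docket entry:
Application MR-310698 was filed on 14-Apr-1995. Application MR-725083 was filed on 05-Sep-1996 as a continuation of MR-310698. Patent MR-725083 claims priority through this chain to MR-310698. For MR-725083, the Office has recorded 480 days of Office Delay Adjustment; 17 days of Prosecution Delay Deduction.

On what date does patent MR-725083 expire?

July 21, 2015

Earliest priority filing: 14 April 1995.
Base term: 14 April 1995 + 19 years → 14 April 2014.
Office Delay Adjustment: +480 days → 7 August 2015.
Prosecution Delay Deduction: −17 days → 21 July 2015.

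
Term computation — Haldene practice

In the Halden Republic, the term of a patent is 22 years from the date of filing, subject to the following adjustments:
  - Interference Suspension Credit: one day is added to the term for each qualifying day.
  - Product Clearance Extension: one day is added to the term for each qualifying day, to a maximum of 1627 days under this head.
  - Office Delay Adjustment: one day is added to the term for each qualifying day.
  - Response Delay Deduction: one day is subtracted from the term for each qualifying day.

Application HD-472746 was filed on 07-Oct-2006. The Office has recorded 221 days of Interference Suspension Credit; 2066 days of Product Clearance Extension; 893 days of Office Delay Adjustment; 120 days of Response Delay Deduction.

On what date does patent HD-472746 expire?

2035-12-11

Base term: filing date + 22 years → 7 October 2028.
Interference Suspension Credit: +221 days → 16 May 2029.
Product Clearance Extension: 2066 days claimed exceeds the 1627-day cap, so +1627 days → 29 October 2033.
Office Delay Adjustment: +893 days → 9 April 2036.
Response Delay Deduction: −120 days → 11 December 2035.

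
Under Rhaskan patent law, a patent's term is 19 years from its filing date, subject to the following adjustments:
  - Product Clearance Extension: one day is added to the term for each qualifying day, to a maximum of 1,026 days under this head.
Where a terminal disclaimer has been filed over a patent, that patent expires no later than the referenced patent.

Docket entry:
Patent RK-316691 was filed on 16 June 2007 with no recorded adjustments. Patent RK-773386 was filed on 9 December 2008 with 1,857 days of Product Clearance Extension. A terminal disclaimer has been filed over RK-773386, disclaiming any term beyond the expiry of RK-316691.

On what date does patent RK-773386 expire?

Natural term of RK-773386:
  Base: filing + 19 years → 9 December 2027.
  Product Clearance Extension: 1857 days claimed exceeds the 1026-day cap, so +1026 days → 30 September 2030.
Expiry of referenced patent RK-316691:
  Base: filing + 19 years → 16 June 2026.
Terminal disclaimer: RK-773386 expires on the earlier of 30 September 2030 and 16 June 2026.

June 16, 2026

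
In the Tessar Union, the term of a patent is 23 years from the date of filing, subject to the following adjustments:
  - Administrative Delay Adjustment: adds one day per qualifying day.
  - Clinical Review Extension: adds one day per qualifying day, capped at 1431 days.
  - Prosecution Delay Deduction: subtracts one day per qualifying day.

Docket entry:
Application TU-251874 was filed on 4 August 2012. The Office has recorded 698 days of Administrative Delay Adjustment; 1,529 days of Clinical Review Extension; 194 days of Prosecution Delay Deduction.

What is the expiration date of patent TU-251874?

Base term: filing date + 23 years → 4 August 2035.
Administrative Delay Adjustment: +698 days → 2 July 2037.
Clinical Review Extension: 1529 days claimed exceeds the 1431-day cap, so +1431 days → 2 June 2041.
Prosecution Delay Deduction: −194 days → 20 November 2040.

November 20, 2040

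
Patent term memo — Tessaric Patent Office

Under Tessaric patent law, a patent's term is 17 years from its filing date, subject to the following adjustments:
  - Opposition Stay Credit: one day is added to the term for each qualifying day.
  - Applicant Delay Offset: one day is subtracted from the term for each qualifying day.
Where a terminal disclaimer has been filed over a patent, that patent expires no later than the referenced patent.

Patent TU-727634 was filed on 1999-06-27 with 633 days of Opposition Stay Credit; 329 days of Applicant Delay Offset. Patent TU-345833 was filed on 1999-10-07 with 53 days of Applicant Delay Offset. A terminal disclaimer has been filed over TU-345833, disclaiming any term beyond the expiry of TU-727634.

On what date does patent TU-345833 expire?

August 15, 2016

Natural term of TU-345833:
  Base: filing + 17 years → 7 October 2016.
  Applicant Delay Offset: −53 days → 15 August 2016.
Expiry of referenced patent TU-727634:
  Base: filing + 17 years → 27 June 2016.
  Opposition Stay Credit: +633 days → 22 March 2018.
  Applicant Delay Offset: −329 days → 27 April 2017.
Terminal disclaimer: TU-345833 expires on the earlier of 15 August 2016 and 27 April 2017.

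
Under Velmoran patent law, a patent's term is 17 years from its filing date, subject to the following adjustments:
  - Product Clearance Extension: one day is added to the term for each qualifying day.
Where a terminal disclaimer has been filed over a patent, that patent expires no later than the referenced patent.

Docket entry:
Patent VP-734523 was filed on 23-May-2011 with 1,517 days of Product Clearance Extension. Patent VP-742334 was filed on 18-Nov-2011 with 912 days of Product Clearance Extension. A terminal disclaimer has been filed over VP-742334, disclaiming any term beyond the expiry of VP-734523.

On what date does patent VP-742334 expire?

2031-05-19

Natural term of VP-742334:
  Base: filing + 17 years → 18 November 2028.
  Product Clearance Extension: +912 days → 19 May 2031.
Expiry of referenced patent VP-734523:
  Base: filing + 17 years → 23 May 2028.
  Product Clearance Extension: +1517 days → 18 July 2032.
Terminal disclaimer: VP-742334 expires on the earlier of 19 May 2031 and 18 July 2032.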